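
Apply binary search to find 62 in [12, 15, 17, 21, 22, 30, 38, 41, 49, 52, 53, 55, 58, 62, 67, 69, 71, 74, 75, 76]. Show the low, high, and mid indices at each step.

Binary search for 62 in [12, 15, 17, 21, 22, 30, 38, 41, 49, 52, 53, 55, 58, 62, 67, 69, 71, 74, 75, 76]:

lo=0, hi=19, mid=9, arr[mid]=52 -> 52 < 62, search right half
lo=10, hi=19, mid=14, arr[mid]=67 -> 67 > 62, search left half
lo=10, hi=13, mid=11, arr[mid]=55 -> 55 < 62, search right half
lo=12, hi=13, mid=12, arr[mid]=58 -> 58 < 62, search right half
lo=13, hi=13, mid=13, arr[mid]=62 -> Found target at index 13!

Binary search finds 62 at index 13 after 5 comparisons. The search repeatedly halves the search space by comparing with the middle element.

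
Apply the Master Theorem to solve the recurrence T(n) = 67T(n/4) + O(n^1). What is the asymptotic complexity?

Master Theorem for T(n) = 67T(n/4) + O(n^1):

a = 67, b = 4, c = 1
log_b(a) = log_4(67) = 3.0330

Case 1: c = 1 < log_4(67) = 3.0330
T(n) = O(n^(log_4 67))

For T(n) = 67T(n/4) + O(n^1): log_4(67) = 3.0330. This is Case 1 of the Master Theorem (c < log_b(a), work dominated by leaves), giving O(n^(log_4 67)).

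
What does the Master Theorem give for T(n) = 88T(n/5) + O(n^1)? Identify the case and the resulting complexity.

Master Theorem for T(n) = 88T(n/5) + O(n^1):

a = 88, b = 5, c = 1
log_b(a) = log_5(88) = 2.7819

Case 1: c = 1 < log_5(88) = 2.7819
T(n) = O(n^(log_5 88))

For T(n) = 88T(n/5) + O(n^1): log_5(88) = 2.7819. This is Case 1 of the Master Theorem (c < log_b(a), work dominated by leaves), giving O(n^(log_5 88)).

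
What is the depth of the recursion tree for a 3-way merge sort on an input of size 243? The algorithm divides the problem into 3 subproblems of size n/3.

For divide and conquer with division factor 3:

Problem sizes at each level:
Level 0: 243
Level 1: 81
Level 2: 27
Level 3: 9
Level 4: 3
Level 5: 1

The root is level 0 and the size-1 base case is level 5 (the tree spans levels 0 through 5, i.e. 6 levels counting the root), so the depth is the number of divisions: log_3(243) = 5

The recursion tree depth is log_3(243) = 5. At each level, the problem size is divided by 3, so it takes 5 divisions to reduce to a base case of size 1. The algorithm makes 3 recursive calls at each level.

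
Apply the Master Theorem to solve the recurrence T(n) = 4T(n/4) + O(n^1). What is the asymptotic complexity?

Master Theorem for T(n) = 4T(n/4) + O(n^1):

a = 4, b = 4, c = 1
log_b(a) = log_4(4) = 1.0000

Case 2: c = 1 = log_4(4) = 1.0000
T(n) = O(n^1 log n) = O(n log n)

For T(n) = 4T(n/4) + O(n^1): log_4(4) = 1.0000. This is Case 2 of the Master Theorem (c = log_b(a), equal work at all levels), giving O(n log n).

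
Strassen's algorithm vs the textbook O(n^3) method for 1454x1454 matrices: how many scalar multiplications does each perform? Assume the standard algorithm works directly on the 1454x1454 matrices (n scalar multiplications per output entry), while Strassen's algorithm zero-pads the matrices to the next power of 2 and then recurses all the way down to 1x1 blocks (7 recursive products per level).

Matrix multiplication for 1454x1454 matrices:

Strassen's algorithm requires power-of-2 dimensions. Pad 1454x1454 to 2048x2048 (next power of 2).

Standard algorithm: 1454^3 = 3073924664 multiplications
Strassen's algorithm: 7^(log2(2048)) = 7^11 = 1977326743 multiplications
Savings: 3073924664 - 1977326743 = 1096597921 multiplications

Standard: 3073924664 multiplications (1454^3). Strassen: 1977326743 multiplications (7^11, after padding to 2048x2048). Strassen reduces 8 recursive multiplications to 7 at each level.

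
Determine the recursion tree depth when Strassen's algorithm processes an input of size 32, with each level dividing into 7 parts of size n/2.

For divide and conquer with division factor 2:

Problem sizes at each level:
Level 0: 32
Level 1: 16
Level 2: 8
Level 3: 4
Level 4: 2
Level 5: 1

The root is level 0 and the size-1 base case is level 5 (the tree spans levels 0 through 5, i.e. 6 levels counting the root), so the depth is the number of divisions: log_2(32) = 5

The recursion tree depth is log_2(32) = 5. At each level, the problem size is divided by 2, so it takes 5 divisions to reduce to a base case of size 1. The algorithm makes 7 recursive calls at each level.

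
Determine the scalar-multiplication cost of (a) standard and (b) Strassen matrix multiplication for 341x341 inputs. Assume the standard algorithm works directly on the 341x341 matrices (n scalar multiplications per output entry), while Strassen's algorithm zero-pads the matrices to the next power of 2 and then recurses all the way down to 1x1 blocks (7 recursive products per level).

Matrix multiplication for 341x341 matrices:

Strassen's algorithm requires power-of-2 dimensions. Pad 341x341 to 512x512 (next power of 2).

Standard algorithm: 341^3 = 39651821 multiplications
Strassen's algorithm: 7^(log2(512)) = 7^9 = 40353607 multiplications
Difference: 39651821 - 40353607 = -701786 (Strassen uses MORE here due to padding overhead — for small or just-over-power-of-2 n, padding can outweigh the per-level savings)

Standard: 39651821 multiplications (341^3). Strassen: 40353607 multiplications (7^9, after padding to 512x512). Strassen reduces 8 recursive multiplications to 7 at each level.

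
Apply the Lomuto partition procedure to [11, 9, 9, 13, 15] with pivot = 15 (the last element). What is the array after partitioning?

Lomuto partition with pivot = 15:

Initial array: [11, 9, 9, 13, 15]

arr[0]=11 <= 15: swap with position 0, array becomes [11, 9, 9, 13, 15]
arr[1]=9 <= 15: swap with position 1, array becomes [11, 9, 9, 13, 15]
arr[2]=9 <= 15: swap with position 2, array becomes [11, 9, 9, 13, 15]
arr[3]=13 <= 15: swap with position 3, array becomes [11, 9, 9, 13, 15]

Place pivot at position 4: [11, 9, 9, 13, 15]
Pivot position: 4

After partitioning with pivot 15, the array becomes [11, 9, 9, 13, 15]. The pivot is placed at index 4. All elements to the left of the pivot are <= 15, and all elements to the right are > 15.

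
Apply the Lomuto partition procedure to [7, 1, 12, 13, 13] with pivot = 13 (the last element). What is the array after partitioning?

Lomuto partition with pivot = 13:

Initial array: [7, 1, 12, 13, 13]

arr[0]=7 <= 13: swap with position 0, array becomes [7, 1, 12, 13, 13]
arr[1]=1 <= 13: swap with position 1, array becomes [7, 1, 12, 13, 13]
arr[2]=12 <= 13: swap with position 2, array becomes [7, 1, 12, 13, 13]
arr[3]=13 <= 13: swap with position 3, array becomes [7, 1, 12, 13, 13]

Place pivot at position 4: [7, 1, 12, 13, 13]
Pivot position: 4

After partitioning with pivot 13, the array becomes [7, 1, 12, 13, 13]. The pivot is placed at index 4. All elements to the left of the pivot are <= 13, and all elements to the right are > 13.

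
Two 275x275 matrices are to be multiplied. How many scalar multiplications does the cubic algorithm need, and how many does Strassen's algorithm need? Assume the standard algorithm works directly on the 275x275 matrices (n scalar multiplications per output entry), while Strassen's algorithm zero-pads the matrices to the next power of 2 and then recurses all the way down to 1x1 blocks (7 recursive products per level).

Matrix multiplication for 275x275 matrices:

Strassen's algorithm requires power-of-2 dimensions. Pad 275x275 to 512x512 (next power of 2).

Standard algorithm: 275^3 = 20796875 multiplications
Strassen's algorithm: 7^(log2(512)) = 7^9 = 40353607 multiplications
Difference: 20796875 - 40353607 = -19556732 (Strassen uses MORE here due to padding overhead — for small or just-over-power-of-2 n, padding can outweigh the per-level savings)

Standard: 20796875 multiplications (275^3). Strassen: 40353607 multiplications (7^9, after padding to 512x512). Strassen reduces 8 recursive multiplications to 7 at each level.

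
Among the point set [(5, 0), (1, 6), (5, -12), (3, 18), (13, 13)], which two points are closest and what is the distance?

Computing all pairwise distances among 5 points:

d((5, 0), (1, 6)) = 7.2111 <-- minimum
d((5, 0), (5, -12)) = 12.0
d((5, 0), (3, 18)) = 18.1108
d((5, 0), (13, 13)) = 15.2643
d((1, 6), (5, -12)) = 18.4391
d((1, 6), (3, 18)) = 12.1655
d((1, 6), (13, 13)) = 13.8924
d((5, -12), (3, 18)) = 30.0666
d((5, -12), (13, 13)) = 26.2488
d((3, 18), (13, 13)) = 11.1803

Closest pair: (5, 0) and (1, 6) with distance 7.2111

The closest pair is (5, 0) and (1, 6) with Euclidean distance 7.2111. For 5 points, brute-force pairwise comparison is shown above. For large n, the divide-and-conquer algorithm (sort by x, recurse on halves, check the dividing strip) achieves O(n log n).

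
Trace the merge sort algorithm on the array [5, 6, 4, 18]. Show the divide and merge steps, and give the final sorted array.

Merge sort trace:

Split: [5, 6, 4, 18] -> [5, 6] and [4, 18]
  Split: [5, 6] -> [5] and [6]
  Merge: [5] + [6] -> [5, 6]
  Split: [4, 18] -> [4] and [18]
  Merge: [4] + [18] -> [4, 18]
Merge: [5, 6] + [4, 18] -> [4, 5, 6, 18]

Final sorted array: [4, 5, 6, 18]

The merge sort proceeds by recursively splitting the array and merging sorted halves.
After all merges, the sorted array is [4, 5, 6, 18].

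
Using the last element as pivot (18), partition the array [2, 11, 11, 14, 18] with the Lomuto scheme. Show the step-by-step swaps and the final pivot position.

Lomuto partition with pivot = 18:

Initial array: [2, 11, 11, 14, 18]

arr[0]=2 <= 18: swap with position 0, array becomes [2, 11, 11, 14, 18]
arr[1]=11 <= 18: swap with position 1, array becomes [2, 11, 11, 14, 18]
arr[2]=11 <= 18: swap with position 2, array becomes [2, 11, 11, 14, 18]
arr[3]=14 <= 18: swap with position 3, array becomes [2, 11, 11, 14, 18]

Place pivot at position 4: [2, 11, 11, 14, 18]
Pivot position: 4

After partitioning with pivot 18, the array becomes [2, 11, 11, 14, 18]. The pivot is placed at index 4. All elements to the left of the pivot are <= 18, and all elements to the right are > 18.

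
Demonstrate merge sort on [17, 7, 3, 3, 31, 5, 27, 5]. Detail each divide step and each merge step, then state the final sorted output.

Merge sort trace:

Split: [17, 7, 3, 3, 31, 5, 27, 5] -> [17, 7, 3, 3] and [31, 5, 27, 5]
  Split: [17, 7, 3, 3] -> [17, 7] and [3, 3]
    Split: [17, 7] -> [17] and [7]
    Merge: [17] + [7] -> [7, 17]
    Split: [3, 3] -> [3] and [3]
    Merge: [3] + [3] -> [3, 3]
  Merge: [7, 17] + [3, 3] -> [3, 3, 7, 17]
  Split: [31, 5, 27, 5] -> [31, 5] and [27, 5]
    Split: [31, 5] -> [31] and [5]
    Merge: [31] + [5] -> [5, 31]
    Split: [27, 5] -> [27] and [5]
    Merge: [27] + [5] -> [5, 27]
  Merge: [5, 31] + [5, 27] -> [5, 5, 27, 31]
Merge: [3, 3, 7, 17] + [5, 5, 27, 31] -> [3, 3, 5, 5, 7, 17, 27, 31]

Final sorted array: [3, 3, 5, 5, 7, 17, 27, 31]

The merge sort proceeds by recursively splitting the array and merging sorted halves.
After all merges, the sorted array is [3, 3, 5, 5, 7, 17, 27, 31].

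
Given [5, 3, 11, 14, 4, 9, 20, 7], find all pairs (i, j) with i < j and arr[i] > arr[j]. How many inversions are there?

Finding inversions in [5, 3, 11, 14, 4, 9, 20, 7]:

(0, 1): arr[0]=5 > arr[1]=3
(0, 4): arr[0]=5 > arr[4]=4
(2, 4): arr[2]=11 > arr[4]=4
(2, 5): arr[2]=11 > arr[5]=9
(2, 7): arr[2]=11 > arr[7]=7
(3, 4): arr[3]=14 > arr[4]=4
(3, 5): arr[3]=14 > arr[5]=9
(3, 7): arr[3]=14 > arr[7]=7
(5, 7): arr[5]=9 > arr[7]=7
(6, 7): arr[6]=20 > arr[7]=7

Total inversions: 10

The array has 10 inversion(s): (0,1), (0,4), (2,4), (2,5), (2,7), (3,4), (3,5), (3,7), (5,7), (6,7). Each pair (i,j) satisfies i < j and arr[i] > arr[j].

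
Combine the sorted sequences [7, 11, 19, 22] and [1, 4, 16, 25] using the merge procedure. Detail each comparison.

Merging process:

Compare 7 vs 1: take 1 from right. Merged: [1]
Compare 7 vs 4: take 4 from right. Merged: [1, 4]
Compare 7 vs 16: take 7 from left. Merged: [1, 4, 7]
Compare 11 vs 16: take 11 from left. Merged: [1, 4, 7, 11]
Compare 19 vs 16: take 16 from right. Merged: [1, 4, 7, 11, 16]
Compare 19 vs 25: take 19 from left. Merged: [1, 4, 7, 11, 16, 19]
Compare 22 vs 25: take 22 from left. Merged: [1, 4, 7, 11, 16, 19, 22]
Append remaining from right: [25]. Merged: [1, 4, 7, 11, 16, 19, 22, 25]

Final merged array: [1, 4, 7, 11, 16, 19, 22, 25]
Total comparisons: 7

The merged array is [1, 4, 7, 11, 16, 19, 22, 25], requiring 7 comparisons. The merge step runs in O(n) time where n is the total number of elements.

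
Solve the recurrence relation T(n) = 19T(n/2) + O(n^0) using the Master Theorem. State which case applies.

Master Theorem for T(n) = 19T(n/2) + O(n^0):

a = 19, b = 2, c = 0
log_b(a) = log_2(19) = 4.2479

Case 1: c = 0 < log_2(19) = 4.2479
T(n) = O(n^(log_2 19))

For T(n) = 19T(n/2) + O(n^0): log_2(19) = 4.2479. This is Case 1 of the Master Theorem (c < log_b(a), work dominated by leaves), giving O(n^(log_2 19)).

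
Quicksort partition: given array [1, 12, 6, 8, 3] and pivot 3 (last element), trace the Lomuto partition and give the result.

Lomuto partition with pivot = 3:

Initial array: [1, 12, 6, 8, 3]

arr[0]=1 <= 3: swap with position 0, array becomes [1, 12, 6, 8, 3]
arr[1]=12 > 3: no swap
arr[2]=6 > 3: no swap
arr[3]=8 > 3: no swap

Place pivot at position 1: [1, 3, 6, 8, 12]
Pivot position: 1

After partitioning with pivot 3, the array becomes [1, 3, 6, 8, 12]. The pivot is placed at index 1. All elements to the left of the pivot are <= 3, and all elements to the right are > 3.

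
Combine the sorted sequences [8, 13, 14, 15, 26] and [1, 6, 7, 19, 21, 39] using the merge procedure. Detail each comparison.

Merging process:

Compare 8 vs 1: take 1 from right. Merged: [1]
Compare 8 vs 6: take 6 from right. Merged: [1, 6]
Compare 8 vs 7: take 7 from right. Merged: [1, 6, 7]
Compare 8 vs 19: take 8 from left. Merged: [1, 6, 7, 8]
Compare 13 vs 19: take 13 from left. Merged: [1, 6, 7, 8, 13]
Compare 14 vs 19: take 14 from left. Merged: [1, 6, 7, 8, 13, 14]
Compare 15 vs 19: take 15 from left. Merged: [1, 6, 7, 8, 13, 14, 15]
Compare 26 vs 19: take 19 from right. Merged: [1, 6, 7, 8, 13, 14, 15, 19]
Compare 26 vs 21: take 21 from right. Merged: [1, 6, 7, 8, 13, 14, 15, 19, 21]
Compare 26 vs 39: take 26 from left. Merged: [1, 6, 7, 8, 13, 14, 15, 19, 21, 26]
Append remaining from right: [39]. Merged: [1, 6, 7, 8, 13, 14, 15, 19, 21, 26, 39]

Final merged array: [1, 6, 7, 8, 13, 14, 15, 19, 21, 26, 39]
Total comparisons: 10

The merged array is [1, 6, 7, 8, 13, 14, 15, 19, 21, 26, 39], requiring 10 comparisons. The merge step runs in O(n) time where n is the total number of elements.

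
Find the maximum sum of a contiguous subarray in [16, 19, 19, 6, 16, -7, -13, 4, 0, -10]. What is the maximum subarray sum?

Using Kadane's algorithm on [16, 19, 19, 6, 16, -7, -13, 4, 0, -10]:

Scanning through the array:
Position 1 (value 19): max_ending_here = 35, max_so_far = 35
Position 2 (value 19): max_ending_here = 54, max_so_far = 54
Position 3 (value 6): max_ending_here = 60, max_so_far = 60
Position 4 (value 16): max_ending_here = 76, max_so_far = 76
Position 5 (value -7): max_ending_here = 69, max_so_far = 76
Position 6 (value -13): max_ending_here = 56, max_so_far = 76
Position 7 (value 4): max_ending_here = 60, max_so_far = 76
Position 8 (value 0): max_ending_here = 60, max_so_far = 76
Position 9 (value -10): max_ending_here = 50, max_so_far = 76

Maximum subarray: [16, 19, 19, 6, 16]
Maximum sum: 76

The maximum subarray is [16, 19, 19, 6, 16] with sum 76. This subarray runs from index 0 to index 4.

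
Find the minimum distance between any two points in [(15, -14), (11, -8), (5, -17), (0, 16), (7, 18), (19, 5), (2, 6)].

Computing all pairwise distances among 7 points:

d((15, -14), (11, -8)) = 7.2111 <-- minimum
d((15, -14), (5, -17)) = 10.4403
d((15, -14), (0, 16)) = 33.541
d((15, -14), (7, 18)) = 32.9848
d((15, -14), (19, 5)) = 19.4165
d((15, -14), (2, 6)) = 23.8537
d((11, -8), (5, -17)) = 10.8167
d((11, -8), (0, 16)) = 26.4008
d((11, -8), (7, 18)) = 26.3059
d((11, -8), (19, 5)) = 15.2643
d((11, -8), (2, 6)) = 16.6433
d((5, -17), (0, 16)) = 33.3766
d((5, -17), (7, 18)) = 35.0571
d((5, -17), (19, 5)) = 26.0768
d((5, -17), (2, 6)) = 23.1948
d((0, 16), (7, 18)) = 7.2801
d((0, 16), (19, 5)) = 21.9545
d((0, 16), (2, 6)) = 10.198
d((7, 18), (19, 5)) = 17.6918
d((7, 18), (2, 6)) = 13.0
d((19, 5), (2, 6)) = 17.0294

Closest pair: (15, -14) and (11, -8) with distance 7.2111

The closest pair is (15, -14) and (11, -8) with Euclidean distance 7.2111. For 7 points, brute-force pairwise comparison is shown above. For large n, the divide-and-conquer algorithm (sort by x, recurse on halves, check the dividing strip) achieves O(n log n).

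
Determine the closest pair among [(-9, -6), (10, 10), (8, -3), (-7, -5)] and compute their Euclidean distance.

Computing all pairwise distances among 4 points:

d((-9, -6), (10, 10)) = 24.8395
d((-9, -6), (8, -3)) = 17.2627
d((-9, -6), (-7, -5)) = 2.2361 <-- minimum
d((10, 10), (8, -3)) = 13.1529
d((10, 10), (-7, -5)) = 22.6716
d((8, -3), (-7, -5)) = 15.1327

Closest pair: (-9, -6) and (-7, -5) with distance 2.2361

The closest pair is (-9, -6) and (-7, -5) with Euclidean distance 2.2361. For 4 points, brute-force pairwise comparison is shown above. For large n, the divide-and-conquer algorithm (sort by x, recurse on halves, check the dividing strip) achieves O(n log n).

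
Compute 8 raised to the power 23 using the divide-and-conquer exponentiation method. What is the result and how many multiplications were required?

Computing 8^23 by squaring (build up from 8^1; each line after the first costs one multiplication):

8^1 = 8
8^2 = (8^1)^2 = 8^2 = 64
8^4 = (8^2)^2 = 64^2 = 4096
8^5 = 8 * 8^4 = 8 * 4096 = 32768
8^10 = (8^5)^2 = 32768^2 = 1073741824
8^11 = 8 * 8^10 = 8 * 1073741824 = 8589934592
8^22 = (8^11)^2 = 8589934592^2 = 73786976294838206464
8^23 = 8 * 8^22 = 8 * 73786976294838206464 = 590295810358705651712

Result: 590295810358705651712
Multiplications needed: 7 (7 lines after 8^1)

8^23 = 590295810358705651712. Using exponentiation by squaring, this requires 7 multiplications. The key idea: if the exponent is even, square the half-power; if odd, multiply by the base once.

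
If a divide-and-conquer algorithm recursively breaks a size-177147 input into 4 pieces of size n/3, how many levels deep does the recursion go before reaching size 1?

For divide and conquer with division factor 3:

Problem sizes at each level:
Level 0: 177147
Level 1: 59049
Level 2: 19683
Level 3: 6561
Level 4: 2187
Level 5: 729
Level 6: 243
Level 7: 81
Level 8: 27
Level 9: 9
Level 10: 3
Level 11: 1

The root is level 0 and the size-1 base case is level 11 (the tree spans levels 0 through 11, i.e. 12 levels counting the root), so the depth is the number of divisions: log_3(177147) = 11

The recursion tree depth is log_3(177147) = 11. At each level, the problem size is divided by 3, so it takes 11 divisions to reduce to a base case of size 1. The algorithm makes 4 recursive calls at each level.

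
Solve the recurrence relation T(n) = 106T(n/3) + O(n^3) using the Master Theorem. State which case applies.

Master Theorem for T(n) = 106T(n/3) + O(n^3):

a = 106, b = 3, c = 3
log_b(a) = log_3(106) = 4.2448

Case 1: c = 3 < log_3(106) = 4.2448
T(n) = O(n^(log_3 106))

For T(n) = 106T(n/3) + O(n^3): log_3(106) = 4.2448. This is Case 1 of the Master Theorem (c < log_b(a), work dominated by leaves), giving O(n^(log_3 106)).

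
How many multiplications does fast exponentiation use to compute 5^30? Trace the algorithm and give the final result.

Computing 5^30 by squaring (build up from 5^1; each line after the first costs one multiplication):

5^1 = 5
5^2 = (5^1)^2 = 5^2 = 25
5^3 = 5 * 5^2 = 5 * 25 = 125
5^6 = (5^3)^2 = 125^2 = 15625
5^7 = 5 * 5^6 = 5 * 15625 = 78125
5^14 = (5^7)^2 = 78125^2 = 6103515625
5^15 = 5 * 5^14 = 5 * 6103515625 = 30517578125
5^30 = (5^15)^2 = 30517578125^2 = 931322574615478515625

Result: 931322574615478515625
Multiplications needed: 7 (7 lines after 5^1)

5^30 = 931322574615478515625. Using exponentiation by squaring, this requires 7 multiplications. The key idea: if the exponent is even, square the half-power; if odd, multiply by the base once.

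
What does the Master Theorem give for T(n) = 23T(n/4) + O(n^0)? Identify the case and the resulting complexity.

Master Theorem for T(n) = 23T(n/4) + O(n^0):

a = 23, b = 4, c = 0
log_b(a) = log_4(23) = 2.2618

Case 1: c = 0 < log_4(23) = 2.2618
T(n) = O(n^(log_4 23))

For T(n) = 23T(n/4) + O(n^0): log_4(23) = 2.2618. This is Case 1 of the Master Theorem (c < log_b(a), work dominated by leaves), giving O(n^(log_4 23)).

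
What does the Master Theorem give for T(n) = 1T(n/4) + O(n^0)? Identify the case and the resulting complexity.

Master Theorem for T(n) = 1T(n/4) + O(n^0):

a = 1, b = 4, c = 0
log_b(a) = log_4(1) = 0.0000

Case 2: c = 0 = log_4(1) = 0.0000
T(n) = O(n^0 log n) = O(log n)

For T(n) = 1T(n/4) + O(n^0): log_4(1) = 0.0000. This is Case 2 of the Master Theorem (c = log_b(a), equal work at all levels), giving O(log n).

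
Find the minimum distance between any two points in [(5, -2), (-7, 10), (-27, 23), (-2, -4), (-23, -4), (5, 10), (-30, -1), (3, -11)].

Computing all pairwise distances among 8 points:

d((5, -2), (-7, 10)) = 16.9706
d((5, -2), (-27, 23)) = 40.6079
d((5, -2), (-2, -4)) = 7.2801 <-- minimum
d((5, -2), (-23, -4)) = 28.0713
d((5, -2), (5, 10)) = 12.0
d((5, -2), (-30, -1)) = 35.0143
d((5, -2), (3, -11)) = 9.2195
d((-7, 10), (-27, 23)) = 23.8537
d((-7, 10), (-2, -4)) = 14.8661
d((-7, 10), (-23, -4)) = 21.2603
d((-7, 10), (5, 10)) = 12.0
d((-7, 10), (-30, -1)) = 25.4951
d((-7, 10), (3, -11)) = 23.2594
d((-27, 23), (-2, -4)) = 36.7967
d((-27, 23), (-23, -4)) = 27.2947
d((-27, 23), (5, 10)) = 34.5398
d((-27, 23), (-30, -1)) = 24.1868
d((-27, 23), (3, -11)) = 45.3431
d((-2, -4), (-23, -4)) = 21.0
d((-2, -4), (5, 10)) = 15.6525
d((-2, -4), (-30, -1)) = 28.1603
d((-2, -4), (3, -11)) = 8.6023
d((-23, -4), (5, 10)) = 31.305
d((-23, -4), (-30, -1)) = 7.6158
d((-23, -4), (3, -11)) = 26.9258
d((5, 10), (-30, -1)) = 36.6879
d((5, 10), (3, -11)) = 21.095
d((-30, -1), (3, -11)) = 34.4819

Closest pair: (5, -2) and (-2, -4) with distance 7.2801

The closest pair is (5, -2) and (-2, -4) with Euclidean distance 7.2801. For 8 points, brute-force pairwise comparison is shown above. For large n, the divide-and-conquer algorithm (sort by x, recurse on halves, check the dividing strip) achieves O(n log n).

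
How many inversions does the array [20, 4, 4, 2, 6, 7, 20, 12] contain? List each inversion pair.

Finding inversions in [20, 4, 4, 2, 6, 7, 20, 12]:

(0, 1): arr[0]=20 > arr[1]=4
(0, 2): arr[0]=20 > arr[2]=4
(0, 3): arr[0]=20 > arr[3]=2
(0, 4): arr[0]=20 > arr[4]=6
(0, 5): arr[0]=20 > arr[5]=7
(0, 7): arr[0]=20 > arr[7]=12
(1, 3): arr[1]=4 > arr[3]=2
(2, 3): arr[2]=4 > arr[3]=2
(6, 7): arr[6]=20 > arr[7]=12

Total inversions: 9

The array has 9 inversion(s): (0,1), (0,2), (0,3), (0,4), (0,5), (0,7), (1,3), (2,3), (6,7). Each pair (i,j) satisfies i < j and arr[i] > arr[j].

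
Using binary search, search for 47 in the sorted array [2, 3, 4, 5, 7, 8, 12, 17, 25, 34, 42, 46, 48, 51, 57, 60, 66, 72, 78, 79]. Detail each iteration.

Binary search for 47 in [2, 3, 4, 5, 7, 8, 12, 17, 25, 34, 42, 46, 48, 51, 57, 60, 66, 72, 78, 79]:

lo=0, hi=19, mid=9, arr[mid]=34 -> 34 < 47, search right half
lo=10, hi=19, mid=14, arr[mid]=57 -> 57 > 47, search left half
lo=10, hi=13, mid=11, arr[mid]=46 -> 46 < 47, search right half
lo=12, hi=13, mid=12, arr[mid]=48 -> 48 > 47, search left half
lo=12 > hi=11, target 47 not found

Binary search determines that 47 is not in the array after 4 comparisons. The search space was exhausted without finding the target.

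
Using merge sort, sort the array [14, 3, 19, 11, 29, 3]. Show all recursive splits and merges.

Merge sort trace:

Split: [14, 3, 19, 11, 29, 3] -> [14, 3, 19] and [11, 29, 3]
  Split: [14, 3, 19] -> [14] and [3, 19]
    Split: [3, 19] -> [3] and [19]
    Merge: [3] + [19] -> [3, 19]
  Merge: [14] + [3, 19] -> [3, 14, 19]
  Split: [11, 29, 3] -> [11] and [29, 3]
    Split: [29, 3] -> [29] and [3]
    Merge: [29] + [3] -> [3, 29]
  Merge: [11] + [3, 29] -> [3, 11, 29]
Merge: [3, 14, 19] + [3, 11, 29] -> [3, 3, 11, 14, 19, 29]

Final sorted array: [3, 3, 11, 14, 19, 29]

The merge sort proceeds by recursively splitting the array and merging sorted halves.
After all merges, the sorted array is [3, 3, 11, 14, 19, 29].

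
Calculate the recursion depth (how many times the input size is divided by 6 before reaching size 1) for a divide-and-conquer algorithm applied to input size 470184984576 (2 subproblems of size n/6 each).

For divide and conquer with division factor 6:

Problem sizes at each level:
Level 0: 470184984576
Level 1: 78364164096
Level 2: 13060694016
Level 3: 2176782336
Level 4: 362797056
Level 5: 60466176
Level 6: 10077696
Level 7: 1679616
Level 8: 279936
Level 9: 46656
Level 10: 7776
Level 11: 1296
Level 12: 216
Level 13: 36
Level 14: 6
Level 15: 1

The root is level 0 and the size-1 base case is level 15 (the tree spans levels 0 through 15, i.e. 16 levels counting the root), so the depth is the number of divisions: log_6(470184984576) = 15

The recursion tree depth is log_6(470184984576) = 15. At each level, the problem size is divided by 6, so it takes 15 divisions to reduce to a base case of size 1. The algorithm makes 2 recursive calls at each level.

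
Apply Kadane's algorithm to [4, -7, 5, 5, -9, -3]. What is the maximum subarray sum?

Using Kadane's algorithm on [4, -7, 5, 5, -9, -3]:

Scanning through the array:
Position 1 (value -7): max_ending_here = -3, max_so_far = 4
Position 2 (value 5): max_ending_here = 5, max_so_far = 5
Position 3 (value 5): max_ending_here = 10, max_so_far = 10
Position 4 (value -9): max_ending_here = 1, max_so_far = 10
Position 5 (value -3): max_ending_here = -2, max_so_far = 10

Maximum subarray: [5, 5]
Maximum sum: 10

The maximum subarray is [5, 5] with sum 10. This subarray runs from index 2 to index 3.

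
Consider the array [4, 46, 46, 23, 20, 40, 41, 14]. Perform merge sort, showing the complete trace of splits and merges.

Merge sort trace:

Split: [4, 46, 46, 23, 20, 40, 41, 14] -> [4, 46, 46, 23] and [20, 40, 41, 14]
  Split: [4, 46, 46, 23] -> [4, 46] and [46, 23]
    Split: [4, 46] -> [4] and [46]
    Merge: [4] + [46] -> [4, 46]
    Split: [46, 23] -> [46] and [23]
    Merge: [46] + [23] -> [23, 46]
  Merge: [4, 46] + [23, 46] -> [4, 23, 46, 46]
  Split: [20, 40, 41, 14] -> [20, 40] and [41, 14]
    Split: [20, 40] -> [20] and [40]
    Merge: [20] + [40] -> [20, 40]
    Split: [41, 14] -> [41] and [14]
    Merge: [41] + [14] -> [14, 41]
  Merge: [20, 40] + [14, 41] -> [14, 20, 40, 41]
Merge: [4, 23, 46, 46] + [14, 20, 40, 41] -> [4, 14, 20, 23, 40, 41, 46, 46]

Final sorted array: [4, 14, 20, 23, 40, 41, 46, 46]

The merge sort proceeds by recursively splitting the array and merging sorted halves.
After all merges, the sorted array is [4, 14, 20, 23, 40, 41, 46, 46].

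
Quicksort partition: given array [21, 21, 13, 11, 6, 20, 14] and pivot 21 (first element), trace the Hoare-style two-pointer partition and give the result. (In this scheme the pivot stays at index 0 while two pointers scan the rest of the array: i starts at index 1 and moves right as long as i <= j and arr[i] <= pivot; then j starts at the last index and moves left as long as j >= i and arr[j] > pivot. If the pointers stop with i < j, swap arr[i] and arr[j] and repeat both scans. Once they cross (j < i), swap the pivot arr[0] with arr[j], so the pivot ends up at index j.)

Hoare-style two-pointer partition with pivot = 21:

Initial array: [21, 21, 13, 11, 6, 20, 14]

Pointers start at i = 1, j = 6.
i ends at 7, j ends at 6: the pointers have crossed (j < i), so scanning stops.

Swap pivot arr[0] with arr[6] to place pivot at position 6: [14, 21, 13, 11, 6, 20, 21]
Pivot position: 6

After partitioning with pivot 21, the array becomes [14, 21, 13, 11, 6, 20, 21]. The pivot is placed at index 6. All elements to the left of the pivot are <= 21, and all elements to the right are > 21.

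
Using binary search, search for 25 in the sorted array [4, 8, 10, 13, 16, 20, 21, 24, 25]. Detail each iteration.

Binary search for 25 in [4, 8, 10, 13, 16, 20, 21, 24, 25]:

lo=0, hi=8, mid=4, arr[mid]=16 -> 16 < 25, search right half
lo=5, hi=8, mid=6, arr[mid]=21 -> 21 < 25, search right half
lo=7, hi=8, mid=7, arr[mid]=24 -> 24 < 25, search right half
lo=8, hi=8, mid=8, arr[mid]=25 -> Found target at index 8!

Binary search finds 25 at index 8 after 4 comparisons. The search repeatedly halves the search space by comparing with the middle element.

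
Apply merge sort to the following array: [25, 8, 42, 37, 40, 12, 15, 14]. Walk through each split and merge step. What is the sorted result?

Merge sort trace:

Split: [25, 8, 42, 37, 40, 12, 15, 14] -> [25, 8, 42, 37] and [40, 12, 15, 14]
  Split: [25, 8, 42, 37] -> [25, 8] and [42, 37]
    Split: [25, 8] -> [25] and [8]
    Merge: [25] + [8] -> [8, 25]
    Split: [42, 37] -> [42] and [37]
    Merge: [42] + [37] -> [37, 42]
  Merge: [8, 25] + [37, 42] -> [8, 25, 37, 42]
  Split: [40, 12, 15, 14] -> [40, 12] and [15, 14]
    Split: [40, 12] -> [40] and [12]
    Merge: [40] + [12] -> [12, 40]
    Split: [15, 14] -> [15] and [14]
    Merge: [15] + [14] -> [14, 15]
  Merge: [12, 40] + [14, 15] -> [12, 14, 15, 40]
Merge: [8, 25, 37, 42] + [12, 14, 15, 40] -> [8, 12, 14, 15, 25, 37, 40, 42]

Final sorted array: [8, 12, 14, 15, 25, 37, 40, 42]

The merge sort proceeds by recursively splitting the array and merging sorted halves.
After all merges, the sorted array is [8, 12, 14, 15, 25, 37, 40, 42].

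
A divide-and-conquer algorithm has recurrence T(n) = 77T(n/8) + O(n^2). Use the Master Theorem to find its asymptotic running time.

Master Theorem for T(n) = 77T(n/8) + O(n^2):

a = 77, b = 8, c = 2
log_b(a) = log_8(77) = 2.0889

Case 1: c = 2 < log_8(77) = 2.0889
T(n) = O(n^(log_8 77))

For T(n) = 77T(n/8) + O(n^2): log_8(77) = 2.0889. This is Case 1 of the Master Theorem (c < log_b(a), work dominated by leaves), giving O(n^(log_8 77)).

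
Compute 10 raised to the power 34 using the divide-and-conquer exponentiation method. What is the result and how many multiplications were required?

Computing 10^34 by squaring (build up from 10^1; each line after the first costs one multiplication):

10^1 = 10
10^2 = (10^1)^2 = 10^2 = 100
10^4 = (10^2)^2 = 100^2 = 10000
10^8 = (10^4)^2 = 10000^2 = 100000000
10^16 = (10^8)^2 = 100000000^2 = 10000000000000000
10^17 = 10 * 10^16 = 10 * 10000000000000000 = 100000000000000000
10^34 = (10^17)^2 = 100000000000000000^2 = 10000000000000000000000000000000000

Result: 10000000000000000000000000000000000
Multiplications needed: 6 (6 lines after 10^1)

10^34 = 10000000000000000000000000000000000. Using exponentiation by squaring, this requires 6 multiplications. The key idea: if the exponent is even, square the half-power; if odd, multiply by the base once.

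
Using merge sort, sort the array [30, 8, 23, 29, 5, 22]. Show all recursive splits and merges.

Merge sort trace:

Split: [30, 8, 23, 29, 5, 22] -> [30, 8, 23] and [29, 5, 22]
  Split: [30, 8, 23] -> [30] and [8, 23]
    Split: [8, 23] -> [8] and [23]
    Merge: [8] + [23] -> [8, 23]
  Merge: [30] + [8, 23] -> [8, 23, 30]
  Split: [29, 5, 22] -> [29] and [5, 22]
    Split: [5, 22] -> [5] and [22]
    Merge: [5] + [22] -> [5, 22]
  Merge: [29] + [5, 22] -> [5, 22, 29]
Merge: [8, 23, 30] + [5, 22, 29] -> [5, 8, 22, 23, 29, 30]

Final sorted array: [5, 8, 22, 23, 29, 30]

The merge sort proceeds by recursively splitting the array and merging sorted halves.
After all merges, the sorted array is [5, 8, 22, 23, 29, 30].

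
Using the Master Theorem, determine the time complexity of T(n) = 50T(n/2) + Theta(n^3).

Master Theorem for T(n) = 50T(n/2) + O(n^3):

a = 50, b = 2, c = 3
log_b(a) = log_2(50) = 5.6439

Case 1: c = 3 < log_2(50) = 5.6439
T(n) = O(n^(log_2 50))

For T(n) = 50T(n/2) + O(n^3): log_2(50) = 5.6439. This is Case 1 of the Master Theorem (c < log_b(a), work dominated by leaves), giving O(n^(log_2 50)).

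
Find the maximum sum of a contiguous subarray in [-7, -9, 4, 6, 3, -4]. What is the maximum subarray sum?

Using Kadane's algorithm on [-7, -9, 4, 6, 3, -4]:

Scanning through the array:
Position 1 (value -9): max_ending_here = -9, max_so_far = -7
Position 2 (value 4): max_ending_here = 4, max_so_far = 4
Position 3 (value 6): max_ending_here = 10, max_so_far = 10
Position 4 (value 3): max_ending_here = 13, max_so_far = 13
Position 5 (value -4): max_ending_here = 9, max_so_far = 13

Maximum subarray: [4, 6, 3]
Maximum sum: 13

The maximum subarray is [4, 6, 3] with sum 13. This subarray runs from index 2 to index 4.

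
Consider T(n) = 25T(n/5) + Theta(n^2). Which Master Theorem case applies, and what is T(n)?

Master Theorem for T(n) = 25T(n/5) + O(n^2):

a = 25, b = 5, c = 2
log_b(a) = log_5(25) = 2.0000

Case 2: c = 2 = log_5(25) = 2.0000
T(n) = O(n^2 log n) = O(n^2 log n)

For T(n) = 25T(n/5) + O(n^2): log_5(25) = 2.0000. This is Case 2 of the Master Theorem (c = log_b(a), equal work at all levels), giving O(n^2 log n).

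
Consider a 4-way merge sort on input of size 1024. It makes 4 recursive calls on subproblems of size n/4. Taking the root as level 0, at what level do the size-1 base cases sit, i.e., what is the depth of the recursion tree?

For divide and conquer with division factor 4:

Problem sizes at each level:
Level 0: 1024
Level 1: 256
Level 2: 64
Level 3: 16
Level 4: 4
Level 5: 1

The root is level 0 and the size-1 base case is level 5 (the tree spans levels 0 through 5, i.e. 6 levels counting the root), so the depth is the number of divisions: log_4(1024) = 5

The recursion tree depth is log_4(1024) = 5. At each level, the problem size is divided by 4, so it takes 5 divisions to reduce to a base case of size 1. The algorithm makes 4 recursive calls at each level.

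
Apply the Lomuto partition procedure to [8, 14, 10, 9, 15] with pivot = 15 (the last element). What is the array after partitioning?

Lomuto partition with pivot = 15:

Initial array: [8, 14, 10, 9, 15]

arr[0]=8 <= 15: swap with position 0, array becomes [8, 14, 10, 9, 15]
arr[1]=14 <= 15: swap with position 1, array becomes [8, 14, 10, 9, 15]
arr[2]=10 <= 15: swap with position 2, array becomes [8, 14, 10, 9, 15]
arr[3]=9 <= 15: swap with position 3, array becomes [8, 14, 10, 9, 15]

Place pivot at position 4: [8, 14, 10, 9, 15]
Pivot position: 4

After partitioning with pivot 15, the array becomes [8, 14, 10, 9, 15]. The pivot is placed at index 4. All elements to the left of the pivot are <= 15, and all elements to the right are > 15.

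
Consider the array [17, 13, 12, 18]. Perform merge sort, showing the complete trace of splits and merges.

Merge sort trace:

Split: [17, 13, 12, 18] -> [17, 13] and [12, 18]
  Split: [17, 13] -> [17] and [13]
  Merge: [17] + [13] -> [13, 17]
  Split: [12, 18] -> [12] and [18]
  Merge: [12] + [18] -> [12, 18]
Merge: [13, 17] + [12, 18] -> [12, 13, 17, 18]

Final sorted array: [12, 13, 17, 18]

The merge sort proceeds by recursively splitting the array and merging sorted halves.
After all merges, the sorted array is [12, 13, 17, 18].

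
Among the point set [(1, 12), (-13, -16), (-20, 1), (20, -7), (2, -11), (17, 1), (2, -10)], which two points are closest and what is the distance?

Computing all pairwise distances among 7 points:

d((1, 12), (-13, -16)) = 31.305
d((1, 12), (-20, 1)) = 23.7065
d((1, 12), (20, -7)) = 26.8701
d((1, 12), (2, -11)) = 23.0217
d((1, 12), (17, 1)) = 19.4165
d((1, 12), (2, -10)) = 22.0227
d((-13, -16), (-20, 1)) = 18.3848
d((-13, -16), (20, -7)) = 34.2053
d((-13, -16), (2, -11)) = 15.8114
d((-13, -16), (17, 1)) = 34.4819
d((-13, -16), (2, -10)) = 16.1555
d((-20, 1), (20, -7)) = 40.7922
d((-20, 1), (2, -11)) = 25.0599
d((-20, 1), (17, 1)) = 37.0
d((-20, 1), (2, -10)) = 24.5967
d((20, -7), (2, -11)) = 18.4391
d((20, -7), (17, 1)) = 8.544
d((20, -7), (2, -10)) = 18.2483
d((2, -11), (17, 1)) = 19.2094
d((2, -11), (2, -10)) = 1.0 <-- minimum
d((17, 1), (2, -10)) = 18.6011

Closest pair: (2, -11) and (2, -10) with distance 1.0

The closest pair is (2, -11) and (2, -10) with Euclidean distance 1.0. For 7 points, brute-force pairwise comparison is shown above. For large n, the divide-and-conquer algorithm (sort by x, recurse on halves, check the dividing strip) achieves O(n log n).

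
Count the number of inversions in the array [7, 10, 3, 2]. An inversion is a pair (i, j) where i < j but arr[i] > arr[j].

Finding inversions in [7, 10, 3, 2]:

(0, 2): arr[0]=7 > arr[2]=3
(0, 3): arr[0]=7 > arr[3]=2
(1, 2): arr[1]=10 > arr[2]=3
(1, 3): arr[1]=10 > arr[3]=2
(2, 3): arr[2]=3 > arr[3]=2

Total inversions: 5

The array has 5 inversion(s): (0,2), (0,3), (1,2), (1,3), (2,3). Each pair (i,j) satisfies i < j and arr[i] > arr[j].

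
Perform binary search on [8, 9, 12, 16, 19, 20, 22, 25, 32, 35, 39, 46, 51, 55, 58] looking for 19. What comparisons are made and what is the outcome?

Binary search for 19 in [8, 9, 12, 16, 19, 20, 22, 25, 32, 35, 39, 46, 51, 55, 58]:

lo=0, hi=14, mid=7, arr[mid]=25 -> 25 > 19, search left half
lo=0, hi=6, mid=3, arr[mid]=16 -> 16 < 19, search right half
lo=4, hi=6, mid=5, arr[mid]=20 -> 20 > 19, search left half
lo=4, hi=4, mid=4, arr[mid]=19 -> Found target at index 4!

Binary search finds 19 at index 4 after 4 comparisons. The search repeatedly halves the search space by comparing with the middle element.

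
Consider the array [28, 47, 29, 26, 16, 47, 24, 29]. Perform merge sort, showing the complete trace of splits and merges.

Merge sort trace:

Split: [28, 47, 29, 26, 16, 47, 24, 29] -> [28, 47, 29, 26] and [16, 47, 24, 29]
  Split: [28, 47, 29, 26] -> [28, 47] and [29, 26]
    Split: [28, 47] -> [28] and [47]
    Merge: [28] + [47] -> [28, 47]
    Split: [29, 26] -> [29] and [26]
    Merge: [29] + [26] -> [26, 29]
  Merge: [28, 47] + [26, 29] -> [26, 28, 29, 47]
  Split: [16, 47, 24, 29] -> [16, 47] and [24, 29]
    Split: [16, 47] -> [16] and [47]
    Merge: [16] + [47] -> [16, 47]
    Split: [24, 29] -> [24] and [29]
    Merge: [24] + [29] -> [24, 29]
  Merge: [16, 47] + [24, 29] -> [16, 24, 29, 47]
Merge: [26, 28, 29, 47] + [16, 24, 29, 47] -> [16, 24, 26, 28, 29, 29, 47, 47]

Final sorted array: [16, 24, 26, 28, 29, 29, 47, 47]

The merge sort proceeds by recursively splitting the array and merging sorted halves.
After all merges, the sorted array is [16, 24, 26, 28, 29, 29, 47, 47].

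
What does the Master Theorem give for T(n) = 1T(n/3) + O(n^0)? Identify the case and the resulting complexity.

Master Theorem for T(n) = 1T(n/3) + O(n^0):

a = 1, b = 3, c = 0
log_b(a) = log_3(1) = 0.0000

Case 2: c = 0 = log_3(1) = 0.0000
T(n) = O(n^0 log n) = O(log n)

For T(n) = 1T(n/3) + O(n^0): log_3(1) = 0.0000. This is Case 2 of the Master Theorem (c = log_b(a), equal work at all levels), giving O(log n).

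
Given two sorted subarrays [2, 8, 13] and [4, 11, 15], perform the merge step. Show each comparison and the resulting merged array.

Merging process:

Compare 2 vs 4: take 2 from left. Merged: [2]
Compare 8 vs 4: take 4 from right. Merged: [2, 4]
Compare 8 vs 11: take 8 from left. Merged: [2, 4, 8]
Compare 13 vs 11: take 11 from right. Merged: [2, 4, 8, 11]
Compare 13 vs 15: take 13 from left. Merged: [2, 4, 8, 11, 13]
Append remaining from right: [15]. Merged: [2, 4, 8, 11, 13, 15]

Final merged array: [2, 4, 8, 11, 13, 15]
Total comparisons: 5

The merged array is [2, 4, 8, 11, 13, 15], requiring 5 comparisons. The merge step runs in O(n) time where n is the total number of elements.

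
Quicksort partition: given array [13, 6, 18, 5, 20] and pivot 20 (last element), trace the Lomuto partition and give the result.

Lomuto partition with pivot = 20:

Initial array: [13, 6, 18, 5, 20]

arr[0]=13 <= 20: swap with position 0, array becomes [13, 6, 18, 5, 20]
arr[1]=6 <= 20: swap with position 1, array becomes [13, 6, 18, 5, 20]
arr[2]=18 <= 20: swap with position 2, array becomes [13, 6, 18, 5, 20]
arr[3]=5 <= 20: swap with position 3, array becomes [13, 6, 18, 5, 20]

Place pivot at position 4: [13, 6, 18, 5, 20]
Pivot position: 4

After partitioning with pivot 20, the array becomes [13, 6, 18, 5, 20]. The pivot is placed at index 4. All elements to the left of the pivot are <= 20, and all elements to the right are > 20.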